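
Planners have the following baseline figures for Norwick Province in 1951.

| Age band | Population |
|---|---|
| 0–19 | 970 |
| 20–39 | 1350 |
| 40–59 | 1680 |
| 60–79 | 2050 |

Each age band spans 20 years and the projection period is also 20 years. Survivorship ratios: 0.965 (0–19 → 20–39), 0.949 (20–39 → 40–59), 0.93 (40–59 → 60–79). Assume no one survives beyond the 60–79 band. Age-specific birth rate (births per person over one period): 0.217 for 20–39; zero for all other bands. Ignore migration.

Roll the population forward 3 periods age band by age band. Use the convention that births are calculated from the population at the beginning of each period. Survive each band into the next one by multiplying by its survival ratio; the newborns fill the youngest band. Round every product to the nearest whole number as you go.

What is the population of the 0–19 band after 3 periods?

After projecting period 1:
Births: 1350 × 0.217 = 293
20–39: 970 × 0.965 = 936
40–59: 1350 × 0.949 = 1281
60–79: 1680 × 0.93 = 1562
End of period: [293, 936, 1281, 1562]
After projecting period 2:
Births: 936 × 0.217 = 203
20–39: 293 × 0.965 = 283
40–59: 936 × 0.949 = 888
60–79: 1281 × 0.93 = 1191
End of period: [203, 283, 888, 1191]
After projecting period 3:
Births: 283 × 0.217 = 61
20–39: 203 × 0.965 = 196
40–59: 283 × 0.949 = 269
60–79: 888 × 0.93 = 826
End of period: [61, 196, 269, 826]

61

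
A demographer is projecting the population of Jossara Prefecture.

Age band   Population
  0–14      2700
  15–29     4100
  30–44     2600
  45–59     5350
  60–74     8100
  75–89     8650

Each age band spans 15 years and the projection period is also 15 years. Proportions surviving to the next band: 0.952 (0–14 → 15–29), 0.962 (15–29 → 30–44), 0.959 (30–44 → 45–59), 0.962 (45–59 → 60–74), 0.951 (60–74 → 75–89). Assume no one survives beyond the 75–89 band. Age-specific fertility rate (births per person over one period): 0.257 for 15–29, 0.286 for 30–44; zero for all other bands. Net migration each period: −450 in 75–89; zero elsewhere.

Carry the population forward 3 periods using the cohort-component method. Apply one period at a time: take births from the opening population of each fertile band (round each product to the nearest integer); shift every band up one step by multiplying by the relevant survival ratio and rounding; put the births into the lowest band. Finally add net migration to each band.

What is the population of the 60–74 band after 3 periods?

Period 1.
Births: 4100 × 0.257 = 1054 ; 2600 × 0.286 = 744 — total 1798
15–29: 2700 × 0.952 = 2570
30–44: 4100 × 0.962 = 3944
45–59: 2600 × 0.959 = 2493
60–74: 5350 × 0.962 = 5147
75–89: 8100 × 0.951 = 7703
Net migration: 75–89 − 450 → 7253
→ [1798, 2570, 3944, 2493, 5147, 7253]
Period 2.
Births: 2570 × 0.257 = 660 ; 3944 × 0.286 = 1128 — total 1788
15–29: 1798 × 0.952 = 1712
30–44: 2570 × 0.962 = 2472
45–59: 3944 × 0.959 = 3782
60–74: 2493 × 0.962 = 2398
75–89: 5147 × 0.951 = 4895
Net migration: 75–89 − 450 → 4445
→ [1788, 1712, 2472, 3782, 2398, 4445]
Period 3.
Births: 1712 × 0.257 = 440 ; 2472 × 0.286 = 707 — total 1147
15–29: 1788 × 0.952 = 1702
30–44: 1712 × 0.962 = 1647
45–59: 2472 × 0.959 = 2371
60–74: 3782 × 0.962 = 3638
75–89: 2398 × 0.951 = 2280
Net migration: 75–89 − 450 → 1830
→ [1147, 1702, 1647, 2371, 3638, 1830]

3638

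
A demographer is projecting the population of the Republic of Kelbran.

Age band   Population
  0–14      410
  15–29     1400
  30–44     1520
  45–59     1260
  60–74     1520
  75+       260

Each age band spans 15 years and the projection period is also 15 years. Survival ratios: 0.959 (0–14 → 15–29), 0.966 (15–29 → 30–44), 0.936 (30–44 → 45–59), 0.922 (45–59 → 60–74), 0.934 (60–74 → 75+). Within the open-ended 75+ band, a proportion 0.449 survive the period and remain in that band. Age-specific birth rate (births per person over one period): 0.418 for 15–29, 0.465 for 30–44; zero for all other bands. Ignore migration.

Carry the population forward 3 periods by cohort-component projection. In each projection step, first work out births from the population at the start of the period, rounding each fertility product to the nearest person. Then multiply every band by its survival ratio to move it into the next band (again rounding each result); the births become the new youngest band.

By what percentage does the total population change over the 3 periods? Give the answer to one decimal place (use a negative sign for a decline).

[period 1]
Births: 1400 × 0.418 = 585 ; 1520 × 0.465 = 707 ⇒ total 1292
15–29: 410 × 0.959 = 393
30–44: 1400 × 0.966 = 1352
45–59: 1520 × 0.936 = 1423
60–74: 1260 × 0.922 = 1162
75+: 1520 × 0.934 + 260 × 0.449 = 1420 + 117 = 1537
Population now: 0–14=1292, 15–29=393, 30–44=1352, 45–59=1423, 60–74=1162, 75+=1537
[period 2]
Births: 393 × 0.418 = 164 ; 1352 × 0.465 = 629 ⇒ total 793
15–29: 1292 × 0.959 = 1239
30–44: 393 × 0.966 = 380
45–59: 1352 × 0.936 = 1265
60–74: 1423 × 0.922 = 1312
75+: 1162 × 0.934 + 1537 × 0.449 = 1085 + 690 = 1775
Population now: 0–14=793, 15–29=1239, 30–44=380, 45–59=1265, 60–74=1312, 75+=1775
[period 3]
Births: 1239 × 0.418 = 518 ; 380 × 0.465 = 177 ⇒ total 695
15–29: 793 × 0.959 = 760
30–44: 1239 × 0.966 = 1197
45–59: 380 × 0.936 = 356
60–74: 1265 × 0.922 = 1166
75+: 1312 × 0.934 + 1775 × 0.449 = 1225 + 797 = 2022
Population now: 0–14=695, 15–29=760, 30–44=1197, 45–59=356, 60–74=1166, 75+=2022
Total: 6370 → 6196; change = -174; percentage change = -2.7%

-2.7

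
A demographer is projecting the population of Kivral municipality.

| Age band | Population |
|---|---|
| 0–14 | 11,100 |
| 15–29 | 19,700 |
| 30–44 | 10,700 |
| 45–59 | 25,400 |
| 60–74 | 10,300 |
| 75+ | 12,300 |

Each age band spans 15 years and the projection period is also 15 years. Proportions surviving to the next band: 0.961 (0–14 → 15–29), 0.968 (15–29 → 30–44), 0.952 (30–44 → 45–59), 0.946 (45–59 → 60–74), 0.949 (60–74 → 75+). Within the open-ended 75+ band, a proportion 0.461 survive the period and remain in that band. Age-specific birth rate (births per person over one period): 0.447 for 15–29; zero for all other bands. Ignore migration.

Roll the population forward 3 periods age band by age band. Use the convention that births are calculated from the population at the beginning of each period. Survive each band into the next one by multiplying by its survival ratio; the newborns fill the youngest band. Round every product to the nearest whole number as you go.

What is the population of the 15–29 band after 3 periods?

4582

— Period 1 —
Births: 19700 * 0.447 = 8806
15–29: 11100 * 0.961 = 10667
30–44: 19700 * 0.968 = 19070
45–59: 10700 * 0.952 = 10186
60–74: 25400 * 0.946 = 24028
75+: 10300 * 0.949 + 12300 * 0.461 = 9775 + 5670 = 15445
End of period: [8806, 10667, 19070, 10186, 24028, 15445]
— Period 2 —
Births: 10667 * 0.447 = 4768
15–29: 8806 * 0.961 = 8463
30–44: 10667 * 0.968 = 10326
45–59: 19070 * 0.952 = 18155
60–74: 10186 * 0.946 = 9636
75+: 24028 * 0.949 + 15445 * 0.461 = 22803 + 7120 = 29923
End of period: [4768, 8463, 10326, 18155, 9636, 29923]
— Period 3 —
Births: 8463 * 0.447 = 3783
15–29: 4768 * 0.961 = 4582
30–44: 8463 * 0.968 = 8192
45–59: 10326 * 0.952 = 9830
60–74: 18155 * 0.946 = 17175
75+: 9636 * 0.949 + 29923 * 0.461 = 9145 + 13795 = 22940
End of period: [3783, 4582, 8192, 9830, 17175, 22940]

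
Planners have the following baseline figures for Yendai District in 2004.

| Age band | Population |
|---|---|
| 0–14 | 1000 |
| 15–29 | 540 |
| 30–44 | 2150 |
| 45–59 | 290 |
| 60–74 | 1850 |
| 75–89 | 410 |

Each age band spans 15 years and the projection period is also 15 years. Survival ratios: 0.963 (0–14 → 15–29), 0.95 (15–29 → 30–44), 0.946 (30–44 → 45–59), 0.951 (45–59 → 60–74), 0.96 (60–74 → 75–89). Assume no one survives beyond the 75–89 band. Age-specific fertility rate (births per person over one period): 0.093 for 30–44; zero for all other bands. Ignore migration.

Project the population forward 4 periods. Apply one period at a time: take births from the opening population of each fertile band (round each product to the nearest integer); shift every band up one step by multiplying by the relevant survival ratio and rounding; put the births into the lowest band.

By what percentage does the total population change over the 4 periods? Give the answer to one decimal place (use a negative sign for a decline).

After projecting period 1:
Births: 2150 × 0.093 = 200
15–29: 1000 × 0.963 = 963
30–44: 540 × 0.95 = 513
45–59: 2150 × 0.946 = 2034
60–74: 290 × 0.951 = 276
75–89: 1850 × 0.96 = 1776
End of period: [200, 963, 513, 2034, 276, 1776]
After projecting period 2:
Births: 513 × 0.093 = 48
15–29: 200 × 0.963 = 193
30–44: 963 × 0.95 = 915
45–59: 513 × 0.946 = 485
60–74: 2034 × 0.951 = 1934
75–89: 276 × 0.96 = 265
End of period: [48, 193, 915, 485, 1934, 265]
After projecting period 3:
Births: 915 × 0.093 = 85
15–29: 48 × 0.963 = 46
30–44: 193 × 0.95 = 183
45–59: 915 × 0.946 = 866
60–74: 485 × 0.951 = 461
75–89: 1934 × 0.96 = 1857
End of period: [85, 46, 183, 866, 461, 1857]
After projecting period 4:
Births: 183 × 0.093 = 17
15–29: 85 × 0.963 = 82
30–44: 46 × 0.95 = 44
45–59: 183 × 0.946 = 173
60–74: 866 × 0.951 = 824
75–89: 461 × 0.96 = 443
End of period: [17, 82, 44, 173, 824, 443]
Total: 6240 → 1583; change = -4657; percentage change = -74.6%

-74.6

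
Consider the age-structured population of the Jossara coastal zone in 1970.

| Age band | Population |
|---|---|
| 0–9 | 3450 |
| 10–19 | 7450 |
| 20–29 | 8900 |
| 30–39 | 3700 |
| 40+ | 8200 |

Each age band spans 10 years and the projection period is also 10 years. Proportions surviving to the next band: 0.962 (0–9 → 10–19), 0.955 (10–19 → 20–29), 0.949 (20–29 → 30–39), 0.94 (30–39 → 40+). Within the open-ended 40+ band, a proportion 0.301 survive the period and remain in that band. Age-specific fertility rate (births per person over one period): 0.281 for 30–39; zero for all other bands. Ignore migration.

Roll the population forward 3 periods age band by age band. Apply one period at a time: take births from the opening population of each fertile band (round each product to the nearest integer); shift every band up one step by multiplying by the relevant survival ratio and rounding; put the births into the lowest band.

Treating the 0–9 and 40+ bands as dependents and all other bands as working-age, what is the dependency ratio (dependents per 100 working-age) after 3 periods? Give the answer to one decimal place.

Numbering the groups 1..5 from youngest to oldest:
Period 1.
Births: 3700 × 0.281 = 1040
Group 2: 3450 × 0.962 = 3319
Group 3: 7450 × 0.955 = 7115
Group 4: 8900 × 0.949 = 8446
Group 5: 3700 × 0.94 + 8200 × 0.301 = 3478 + 2468 = 5946
End of period: [1040, 3319, 7115, 8446, 5946]
Period 2.
Births: 8446 × 0.281 = 2373
Group 2: 1040 × 0.962 = 1000
Group 3: 3319 × 0.955 = 3170
Group 4: 7115 × 0.949 = 6752
Group 5: 8446 × 0.94 + 5946 × 0.301 = 7939 + 1790 = 9729
End of period: [2373, 1000, 3170, 6752, 9729]
Period 3.
Births: 6752 × 0.281 = 1897
Group 2: 2373 × 0.962 = 2283
Group 3: 1000 × 0.955 = 955
Group 4: 3170 × 0.949 = 3008
Group 5: 6752 × 0.94 + 9729 × 0.301 = 6347 + 2928 = 9275
End of period: [1897, 2283, 955, 3008, 9275]
Dependents (band 0–9 + band 40+) = 1897 + 9275 = 11172; working-age = 6246; ratio = 11172/6246 × 100 = 178.9

178.9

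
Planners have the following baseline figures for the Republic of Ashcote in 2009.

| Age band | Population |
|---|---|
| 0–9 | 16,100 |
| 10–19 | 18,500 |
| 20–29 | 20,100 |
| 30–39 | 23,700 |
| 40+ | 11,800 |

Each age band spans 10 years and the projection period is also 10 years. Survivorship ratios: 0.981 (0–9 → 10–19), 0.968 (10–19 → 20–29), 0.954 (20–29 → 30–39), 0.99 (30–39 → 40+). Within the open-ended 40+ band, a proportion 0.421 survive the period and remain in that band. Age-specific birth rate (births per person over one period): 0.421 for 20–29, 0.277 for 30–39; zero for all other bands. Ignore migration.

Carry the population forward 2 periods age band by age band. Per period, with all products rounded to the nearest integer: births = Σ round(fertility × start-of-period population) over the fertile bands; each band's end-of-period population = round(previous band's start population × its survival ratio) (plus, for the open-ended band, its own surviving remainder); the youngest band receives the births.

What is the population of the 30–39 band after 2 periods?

— Period 1 —
Births: 20100 × 0.421 = 8462 ; 23700 × 0.277 = 6565 → 15027
10–19: 16100 × 0.981 = 15794
20–29: 18500 × 0.968 = 17908
30–39: 20100 × 0.954 = 19175
40+: 23700 × 0.99 + 11800 × 0.421 = 23463 + 4968 = 28431
Giving 15027 / 15794 / 17908 / 19175 / 28431.
— Period 2 —
Births: 17908 × 0.421 = 7539 ; 19175 × 0.277 = 5311 → 12850
10–19: 15027 × 0.981 = 14741
20–29: 15794 × 0.968 = 15289
30–39: 17908 × 0.954 = 17084
40+: 19175 × 0.99 + 28431 × 0.421 = 18983 + 11969 = 30952
Giving 12850 / 14741 / 15289 / 17084 / 30952.

17084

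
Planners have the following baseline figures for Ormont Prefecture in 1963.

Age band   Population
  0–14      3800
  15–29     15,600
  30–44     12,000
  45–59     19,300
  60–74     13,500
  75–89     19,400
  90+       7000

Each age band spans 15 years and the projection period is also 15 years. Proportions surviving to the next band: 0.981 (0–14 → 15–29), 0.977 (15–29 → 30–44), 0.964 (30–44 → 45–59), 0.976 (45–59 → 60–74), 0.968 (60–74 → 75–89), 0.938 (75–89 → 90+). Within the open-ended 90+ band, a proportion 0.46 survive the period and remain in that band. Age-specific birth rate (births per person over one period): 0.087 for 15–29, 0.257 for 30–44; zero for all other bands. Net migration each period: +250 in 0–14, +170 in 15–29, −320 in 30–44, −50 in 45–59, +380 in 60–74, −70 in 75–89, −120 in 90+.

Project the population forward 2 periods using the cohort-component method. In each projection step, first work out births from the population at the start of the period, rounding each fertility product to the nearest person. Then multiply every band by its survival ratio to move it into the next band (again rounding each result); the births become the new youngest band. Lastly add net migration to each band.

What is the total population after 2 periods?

Period 1.
Births: 15600 × 0.087 = 1357 ; 12000 × 0.257 = 3084 — total 4441
15–29: 3800 × 0.981 = 3728
30–44: 15600 × 0.977 = 15241
45–59: 12000 × 0.964 = 11568
60–74: 19300 × 0.976 = 18837
75–89: 13500 × 0.968 = 13068
90+: 19400 × 0.938 + 7000 × 0.46 = 18197 + 3220 = 21417
Net migration: 0–14 + 250 → 4691; 15–29 + 170 → 3898; 30–44 − 320 → 14921; 45–59 − 50 → 11518; 60–74 + 380 → 19217; 75–89 − 70 → 12998; 90+ − 120 → 21297
Population now: 0–14=4691, 15–29=3898, 30–44=14921, 45–59=11518, 60–74=19217, 75–89=12998, 90+=21297
Period 2.
Births: 3898 × 0.087 = 339 ; 14921 × 0.257 = 3835 — total 4174
15–29: 4691 × 0.981 = 4602
30–44: 3898 × 0.977 = 3808
45–59: 14921 × 0.964 = 14384
60–74: 11518 × 0.976 = 11242
75–89: 19217 × 0.968 = 18602
90+: 12998 × 0.938 + 21297 × 0.46 = 12192 + 9797 = 21989
Net migration: 0–14 + 250 → 4424; 15–29 + 170 → 4772; 30–44 − 320 → 3488; 45–59 − 50 → 14334; 60–74 + 380 → 11622; 75–89 − 70 → 18532; 90+ − 120 → 21869
Population now: 0–14=4424, 15–29=4772, 30–44=3488, 45–59=14334, 60–74=11622, 75–89=18532, 90+=21869
Total after period 2: 4424 + 4772 + 3488 + 14334 + 11622 + 18532 + 21869 = 79041

79041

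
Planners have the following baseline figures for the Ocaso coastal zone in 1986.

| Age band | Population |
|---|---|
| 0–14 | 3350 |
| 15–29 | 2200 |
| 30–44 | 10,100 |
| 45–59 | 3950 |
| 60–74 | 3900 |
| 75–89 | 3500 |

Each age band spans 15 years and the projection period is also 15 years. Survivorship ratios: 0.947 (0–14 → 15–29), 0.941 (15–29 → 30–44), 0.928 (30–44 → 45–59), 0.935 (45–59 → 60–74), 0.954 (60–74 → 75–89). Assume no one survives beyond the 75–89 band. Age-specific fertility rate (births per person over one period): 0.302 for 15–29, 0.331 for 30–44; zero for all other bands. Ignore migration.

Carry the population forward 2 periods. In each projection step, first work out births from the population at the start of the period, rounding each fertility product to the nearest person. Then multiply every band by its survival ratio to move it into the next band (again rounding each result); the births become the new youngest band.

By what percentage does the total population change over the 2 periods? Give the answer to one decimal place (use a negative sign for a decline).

[period 1]
Births: 2200 * 0.302 = 664, 10100 * 0.331 = 3343 ⇒ total 4007
15–29: 3350 * 0.947 = 3172
30–44: 2200 * 0.941 = 2070
45–59: 10100 * 0.928 = 9373
60–74: 3950 * 0.935 = 3693
75–89: 3900 * 0.954 = 3721
Population now: 0–14=4007, 15–29=3172, 30–44=2070, 45–59=9373, 60–74=3693, 75–89=3721
[period 2]
Births: 3172 * 0.302 = 958, 2070 * 0.331 = 685 ⇒ total 1643
15–29: 4007 * 0.947 = 3795
30–44: 3172 * 0.941 = 2985
45–59: 2070 * 0.928 = 1921
60–74: 9373 * 0.935 = 8764
75–89: 3693 * 0.954 = 3523
Population now: 0–14=1643, 15–29=3795, 30–44=2985, 45–59=1921, 60–74=8764, 75–89=3523
Total: 27000 → 22631; change = -4369; percentage change = -16.2%

-16.2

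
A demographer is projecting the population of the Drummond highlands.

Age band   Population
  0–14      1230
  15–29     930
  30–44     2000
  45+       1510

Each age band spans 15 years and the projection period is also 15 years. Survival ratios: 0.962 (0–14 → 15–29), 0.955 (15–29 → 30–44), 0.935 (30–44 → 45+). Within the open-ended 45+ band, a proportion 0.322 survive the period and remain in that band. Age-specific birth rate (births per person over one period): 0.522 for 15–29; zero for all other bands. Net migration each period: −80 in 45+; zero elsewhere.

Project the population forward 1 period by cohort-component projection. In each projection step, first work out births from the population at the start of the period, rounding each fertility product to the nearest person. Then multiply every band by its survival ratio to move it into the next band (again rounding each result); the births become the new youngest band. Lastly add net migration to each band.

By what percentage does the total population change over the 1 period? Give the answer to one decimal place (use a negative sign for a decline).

— Period 1 —
Births: 930 × 0.522 = 485
15–29: 1230 × 0.962 = 1183
30–44: 930 × 0.955 = 888
45+: 2000 × 0.935 + 1510 × 0.322 = 1870 + 486 = 2356
Net migration: 45+ − 80 → 2276
End of period: [485, 1183, 888, 2276]
Total: 5670 → 4832; change = -838; percentage change = -14.8%

-14.8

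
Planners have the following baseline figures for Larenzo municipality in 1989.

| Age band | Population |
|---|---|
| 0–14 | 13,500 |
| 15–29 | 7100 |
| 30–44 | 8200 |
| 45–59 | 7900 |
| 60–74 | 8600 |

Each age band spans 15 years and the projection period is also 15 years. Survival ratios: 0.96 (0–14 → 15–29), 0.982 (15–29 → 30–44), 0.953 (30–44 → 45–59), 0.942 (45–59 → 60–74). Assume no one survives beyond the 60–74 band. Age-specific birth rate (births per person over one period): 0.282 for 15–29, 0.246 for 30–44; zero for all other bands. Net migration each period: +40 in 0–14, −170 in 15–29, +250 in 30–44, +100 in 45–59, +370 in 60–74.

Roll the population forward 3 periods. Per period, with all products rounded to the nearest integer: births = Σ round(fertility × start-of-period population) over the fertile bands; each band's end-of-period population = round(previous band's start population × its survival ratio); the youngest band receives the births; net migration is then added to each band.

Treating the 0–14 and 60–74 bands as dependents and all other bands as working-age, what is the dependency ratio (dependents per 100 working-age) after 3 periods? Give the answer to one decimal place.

52.6

(Bands numbered youngest = 1 to oldest = 5.)
— Period 1 —
Births: 7100 × 0.282 = 2002, 8200 × 0.246 = 2017 — total 4019
Band 2: 13500 × 0.96 = 12960
Band 3: 7100 × 0.982 = 6972
Band 4: 8200 × 0.953 = 7815
Band 5: 7900 × 0.942 = 7442
Net migration: Band 1 + 40 → 4059; Band 2 − 170 → 12790; Band 3 + 250 → 7222; Band 4 + 100 → 7915; Band 5 + 370 → 7812
Giving 4059 / 12790 / 7222 / 7915 / 7812.
— Period 2 —
Births: 12790 × 0.282 = 3607, 7222 × 0.246 = 1777 — total 5384
Band 2: 4059 × 0.96 = 3897
Band 3: 12790 × 0.982 = 12560
Band 4: 7222 × 0.953 = 6883
Band 5: 7915 × 0.942 = 7456
Net migration: Band 1 + 40 → 5424; Band 2 − 170 → 3727; Band 3 + 250 → 12810; Band 4 + 100 → 6983; Band 5 + 370 → 7826
Giving 5424 / 3727 / 12810 / 6983 / 7826.
— Period 3 —
Births: 3727 × 0.282 = 1051, 12810 × 0.246 = 3151 — total 4202
Band 2: 5424 × 0.96 = 5207
Band 3: 3727 × 0.982 = 3660
Band 4: 12810 × 0.953 = 12208
Band 5: 6983 × 0.942 = 6578
Net migration: Band 1 + 40 → 4242; Band 2 − 170 → 5037; Band 3 + 250 → 3910; Band 4 + 100 → 12308; Band 5 + 370 → 6948
Giving 4242 / 5037 / 3910 / 12308 / 6948.
Dependents (band 0–14 + band 60–74) = 4242 + 6948 = 11190; working-age = 21255; ratio = 11190/21255 × 100 = 52.6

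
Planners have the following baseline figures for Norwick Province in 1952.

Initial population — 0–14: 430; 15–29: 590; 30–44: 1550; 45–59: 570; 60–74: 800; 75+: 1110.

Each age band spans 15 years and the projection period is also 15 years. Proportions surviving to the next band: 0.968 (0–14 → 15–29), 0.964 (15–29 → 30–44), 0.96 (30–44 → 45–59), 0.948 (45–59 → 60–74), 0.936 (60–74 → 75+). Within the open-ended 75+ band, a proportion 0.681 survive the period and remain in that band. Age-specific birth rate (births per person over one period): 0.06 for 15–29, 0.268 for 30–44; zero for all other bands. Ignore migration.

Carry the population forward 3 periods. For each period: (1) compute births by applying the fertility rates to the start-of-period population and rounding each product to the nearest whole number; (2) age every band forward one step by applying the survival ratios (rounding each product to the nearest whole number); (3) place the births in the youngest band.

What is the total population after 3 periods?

3990

— Period 1 —
Births: 590 × 0.06 = 35 ; 1550 × 0.268 = 415 — total 450
15–29: 430 × 0.968 = 416
30–44: 590 × 0.964 = 569
45–59: 1550 × 0.96 = 1488
60–74: 570 × 0.948 = 540
75+: 800 × 0.936 + 1110 × 0.681 = 749 + 756 = 1505
End of period: [450, 416, 569, 1488, 540, 1505]
— Period 2 —
Births: 416 × 0.06 = 25 ; 569 × 0.268 = 152 — total 177
15–29: 450 × 0.968 = 436
30–44: 416 × 0.964 = 401
45–59: 569 × 0.96 = 546
60–74: 1488 × 0.948 = 1411
75+: 540 × 0.936 + 1505 × 0.681 = 505 + 1025 = 1530
End of period: [177, 436, 401, 546, 1411, 1530]
— Period 3 —
Births: 436 × 0.06 = 26 ; 401 × 0.268 = 107 — total 133
15–29: 177 × 0.968 = 171
30–44: 436 × 0.964 = 420
45–59: 401 × 0.96 = 385
60–74: 546 × 0.948 = 518
75+: 1411 × 0.936 + 1530 × 0.681 = 1321 + 1042 = 2363
End of period: [133, 171, 420, 385, 518, 2363]
Total after period 3: 133 + 171 + 420 + 385 + 518 + 2363 = 3990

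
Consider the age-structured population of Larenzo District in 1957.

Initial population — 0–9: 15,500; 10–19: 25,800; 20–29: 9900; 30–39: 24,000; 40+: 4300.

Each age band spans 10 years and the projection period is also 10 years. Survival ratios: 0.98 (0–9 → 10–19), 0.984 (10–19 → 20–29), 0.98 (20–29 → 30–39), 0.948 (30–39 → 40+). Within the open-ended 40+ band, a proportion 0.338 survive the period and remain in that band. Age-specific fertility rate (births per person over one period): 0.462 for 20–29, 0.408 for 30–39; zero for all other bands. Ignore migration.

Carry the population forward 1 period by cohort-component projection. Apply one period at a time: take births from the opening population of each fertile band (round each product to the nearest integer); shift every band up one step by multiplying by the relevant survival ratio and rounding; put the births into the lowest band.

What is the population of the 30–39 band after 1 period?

9702

(Bands numbered youngest = 1 to oldest = 5.)
Period 1:
Births: 9900 × 0.462 = 4574, 24000 × 0.408 = 9792 — total 14366
Band 2: 15500 × 0.98 = 15190
Band 3: 25800 × 0.984 = 25387
Band 4: 9900 × 0.98 = 9702
Band 5: 24000 × 0.948 + 4300 × 0.338 = 22752 + 1453 = 24205
Giving 14366 / 15190 / 25387 / 9702 / 24205.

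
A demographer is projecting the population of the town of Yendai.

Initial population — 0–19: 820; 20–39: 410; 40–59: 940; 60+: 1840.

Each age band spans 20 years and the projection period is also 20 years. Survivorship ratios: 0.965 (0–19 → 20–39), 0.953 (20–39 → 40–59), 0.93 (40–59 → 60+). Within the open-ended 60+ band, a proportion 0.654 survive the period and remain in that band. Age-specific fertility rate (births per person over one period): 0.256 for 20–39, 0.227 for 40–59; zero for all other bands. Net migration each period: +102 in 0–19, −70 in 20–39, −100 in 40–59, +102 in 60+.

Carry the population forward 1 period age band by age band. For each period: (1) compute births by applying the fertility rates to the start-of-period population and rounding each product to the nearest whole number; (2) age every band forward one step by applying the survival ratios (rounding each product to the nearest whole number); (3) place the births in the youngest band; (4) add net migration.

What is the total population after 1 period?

3611

Call the bands 1 to 4, youngest first.
[period 1]
Births: 410 × 0.256 = 105, 940 × 0.227 = 213 → 318
Band 2: 820 × 0.965 = 791
Band 3: 410 × 0.953 = 391
Band 4: 940 × 0.93 + 1840 × 0.654 = 874 + 1203 = 2077
Net migration: Band 1 + 102 → 420; Band 2 − 70 → 721; Band 3 − 100 → 291; Band 4 + 102 → 2179
Giving 420 / 721 / 291 / 2179.
Total after period 1: 420 + 721 + 291 + 2179 = 3611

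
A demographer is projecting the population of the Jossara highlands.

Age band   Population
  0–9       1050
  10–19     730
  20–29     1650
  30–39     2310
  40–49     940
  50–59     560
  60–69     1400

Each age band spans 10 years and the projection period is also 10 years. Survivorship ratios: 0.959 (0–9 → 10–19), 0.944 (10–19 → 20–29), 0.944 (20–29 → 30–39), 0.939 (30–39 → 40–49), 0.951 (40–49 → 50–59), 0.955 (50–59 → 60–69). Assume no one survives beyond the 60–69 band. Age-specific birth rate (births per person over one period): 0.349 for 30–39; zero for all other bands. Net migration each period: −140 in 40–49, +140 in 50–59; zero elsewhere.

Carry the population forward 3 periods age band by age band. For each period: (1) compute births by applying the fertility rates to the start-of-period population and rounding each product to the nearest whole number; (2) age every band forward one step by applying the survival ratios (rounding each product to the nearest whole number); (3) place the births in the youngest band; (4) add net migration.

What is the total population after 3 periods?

Period 1:
Births: 2310 × 0.349 = 806
10–19: 1050 × 0.959 = 1007
20–29: 730 × 0.944 = 689
30–39: 1650 × 0.944 = 1558
40–49: 2310 × 0.939 = 2169
50–59: 940 × 0.951 = 894
60–69: 560 × 0.955 = 535
Net migration: 40–49 − 140 → 2029; 50–59 + 140 → 1034
Giving 806 / 1007 / 689 / 1558 / 2029 / 1034 / 535.
Period 2:
Births: 1558 × 0.349 = 544
10–19: 806 × 0.959 = 773
20–29: 1007 × 0.944 = 951
30–39: 689 × 0.944 = 650
40–49: 1558 × 0.939 = 1463
50–59: 2029 × 0.951 = 1930
60–69: 1034 × 0.955 = 987
Net migration: 40–49 − 140 → 1323; 50–59 + 140 → 2070
Giving 544 / 773 / 951 / 650 / 1323 / 2070 / 987.
Period 3:
Births: 650 × 0.349 = 227
10–19: 544 × 0.959 = 522
20–29: 773 × 0.944 = 730
30–39: 951 × 0.944 = 898
40–49: 650 × 0.939 = 610
50–59: 1323 × 0.951 = 1258
60–69: 2070 × 0.955 = 1977
Net migration: 40–49 − 140 → 470; 50–59 + 140 → 1398
Giving 227 / 522 / 730 / 898 / 470 / 1398 / 1977.
Total after period 3: 227 + 522 + 730 + 898 + 470 + 1398 + 1977 = 6222

6222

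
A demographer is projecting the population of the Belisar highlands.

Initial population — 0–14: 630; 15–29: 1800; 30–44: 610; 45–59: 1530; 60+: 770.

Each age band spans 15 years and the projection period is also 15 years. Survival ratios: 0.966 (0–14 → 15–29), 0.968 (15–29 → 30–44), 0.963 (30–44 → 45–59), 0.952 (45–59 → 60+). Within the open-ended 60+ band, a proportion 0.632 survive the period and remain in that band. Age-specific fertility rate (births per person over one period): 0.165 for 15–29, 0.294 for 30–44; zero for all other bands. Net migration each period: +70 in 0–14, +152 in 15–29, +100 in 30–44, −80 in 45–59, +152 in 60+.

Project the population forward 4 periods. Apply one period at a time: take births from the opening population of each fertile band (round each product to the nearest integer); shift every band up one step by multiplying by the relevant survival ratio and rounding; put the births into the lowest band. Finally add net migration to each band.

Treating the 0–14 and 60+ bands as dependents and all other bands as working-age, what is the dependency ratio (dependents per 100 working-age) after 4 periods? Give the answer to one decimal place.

Period 1.
Births: 1800 × 0.165 = 297, 610 × 0.294 = 179 → 476
15–29: 630 × 0.966 = 609
30–44: 1800 × 0.968 = 1742
45–59: 610 × 0.963 = 587
60+: 1530 × 0.952 + 770 × 0.632 = 1457 + 487 = 1944
Net migration: 0–14 + 70 → 546; 15–29 + 152 → 761; 30–44 + 100 → 1842; 45–59 − 80 → 507; 60+ + 152 → 2096
→ [546, 761, 1842, 507, 2096]
Period 2.
Births: 761 × 0.165 = 126, 1842 × 0.294 = 542 → 668
15–29: 546 × 0.966 = 527
30–44: 761 × 0.968 = 737
45–59: 1842 × 0.963 = 1774
60+: 507 × 0.952 + 2096 × 0.632 = 483 + 1325 = 1808
Net migration: 0–14 + 70 → 738; 15–29 + 152 → 679; 30–44 + 100 → 837; 45–59 − 80 → 1694; 60+ + 152 → 1960
→ [738, 679, 837, 1694, 1960]
Period 3.
Births: 679 × 0.165 = 112, 837 × 0.294 = 246 → 358
15–29: 738 × 0.966 = 713
30–44: 679 × 0.968 = 657
45–59: 837 × 0.963 = 806
60+: 1694 × 0.952 + 1960 × 0.632 = 1613 + 1239 = 2852
Net migration: 0–14 + 70 → 428; 15–29 + 152 → 865; 30–44 + 100 → 757; 45–59 − 80 → 726; 60+ + 152 → 3004
→ [428, 865, 757, 726, 3004]
Period 4.
Births: 865 × 0.165 = 143, 757 × 0.294 = 223 → 366
15–29: 428 × 0.966 = 413
30–44: 865 × 0.968 = 837
45–59: 757 × 0.963 = 729
60+: 726 × 0.952 + 3004 × 0.632 = 691 + 1899 = 2590
Net migration: 0–14 + 70 → 436; 15–29 + 152 → 565; 30–44 + 100 → 937; 45–59 − 80 → 649; 60+ + 152 → 2742
→ [436, 565, 937, 649, 2742]
Dependents (band 0–14 + band 60+) = 436 + 2742 = 3178; working-age = 2151; ratio = 3178/2151 × 100 = 147.7

147.7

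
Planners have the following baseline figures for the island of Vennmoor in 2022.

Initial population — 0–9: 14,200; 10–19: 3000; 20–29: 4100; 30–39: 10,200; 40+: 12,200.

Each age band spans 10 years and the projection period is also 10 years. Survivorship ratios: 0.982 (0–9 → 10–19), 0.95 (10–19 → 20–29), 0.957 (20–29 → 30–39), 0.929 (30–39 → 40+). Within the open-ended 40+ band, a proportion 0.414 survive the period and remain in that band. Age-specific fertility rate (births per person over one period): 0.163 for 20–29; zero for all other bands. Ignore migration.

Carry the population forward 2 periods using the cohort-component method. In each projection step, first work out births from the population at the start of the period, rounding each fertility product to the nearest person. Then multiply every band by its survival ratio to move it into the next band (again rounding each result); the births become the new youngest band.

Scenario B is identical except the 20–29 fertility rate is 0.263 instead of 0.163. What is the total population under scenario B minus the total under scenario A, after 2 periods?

(Bands numbered youngest = 1 to oldest = 5.)
Period 1:
Births: 4100 × 0.163 = 668
Band 2: 14200 × 0.982 = 13944
Band 3: 3000 × 0.95 = 2850
Band 4: 4100 × 0.957 = 3924
Band 5: 10200 × 0.929 + 12200 × 0.414 = 9476 + 5051 = 14527
Population now: 0–9=668, 10–19=13944, 20–29=2850, 30–39=3924, 40+=14527
Period 2:
Births: 2850 × 0.163 = 465
Band 2: 668 × 0.982 = 656
Band 3: 13944 × 0.95 = 13247
Band 4: 2850 × 0.957 = 2727
Band 5: 3924 × 0.929 + 14527 × 0.414 = 3645 + 6014 = 9659
Population now: 0–9=465, 10–19=656, 20–29=13247, 30–39=2727, 40+=9659
Scenario A total after 2 periods: 26754
Scenario B projection —
Period 1:
Births: 4100 × 0.263 = 1078
Band 2: 14200 × 0.982 = 13944
Band 3: 3000 × 0.95 = 2850
Band 4: 4100 × 0.957 = 3924
Band 5: 10200 × 0.929 + 12200 × 0.414 = 9476 + 5051 = 14527
Population now: 0–9=1078, 10–19=13944, 20–29=2850, 30–39=3924, 40+=14527
Period 2:
Births: 2850 × 0.263 = 750
Band 2: 1078 × 0.982 = 1059
Band 3: 13944 × 0.95 = 13247
Band 4: 2850 × 0.957 = 2727
Band 5: 3924 × 0.929 + 14527 × 0.414 = 3645 + 6014 = 9659
Population now: 0–9=750, 10–19=1059, 20–29=13247, 30–39=2727, 40+=9659
Scenario B total after 2 periods: 27442
Difference B − A = 27442 − 26754 = 688

688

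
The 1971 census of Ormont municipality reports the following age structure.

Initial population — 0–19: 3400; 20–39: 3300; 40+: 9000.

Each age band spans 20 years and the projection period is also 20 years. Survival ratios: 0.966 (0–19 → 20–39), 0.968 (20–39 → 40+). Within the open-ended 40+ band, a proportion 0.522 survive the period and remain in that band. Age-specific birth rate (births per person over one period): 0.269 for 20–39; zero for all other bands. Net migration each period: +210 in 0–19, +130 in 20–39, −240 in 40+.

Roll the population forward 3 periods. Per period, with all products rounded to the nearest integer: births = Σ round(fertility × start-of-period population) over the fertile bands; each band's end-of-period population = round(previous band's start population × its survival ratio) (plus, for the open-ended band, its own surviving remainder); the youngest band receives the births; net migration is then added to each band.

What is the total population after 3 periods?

6348

(Bands numbered youngest = 1 to oldest = 3.)
Period 1:
Births: 3300 * 0.269 = 888
Band 2: 3400 * 0.966 = 3284
Band 3: 3300 * 0.968 + 9000 * 0.522 = 3194 + 4698 = 7892
Net migration: Band 1 + 210 → 1098; Band 2 + 130 → 3414; Band 3 − 240 → 7652
Population now: 0–19=1098, 20–39=3414, 40+=7652
Period 2:
Births: 3414 * 0.269 = 918
Band 2: 1098 * 0.966 = 1061
Band 3: 3414 * 0.968 + 7652 * 0.522 = 3305 + 3994 = 7299
Net migration: Band 1 + 210 → 1128; Band 2 + 130 → 1191; Band 3 − 240 → 7059
Population now: 0–19=1128, 20–39=1191, 40+=7059
Period 3:
Births: 1191 * 0.269 = 320
Band 2: 1128 * 0.966 = 1090
Band 3: 1191 * 0.968 + 7059 * 0.522 = 1153 + 3685 = 4838
Net migration: Band 1 + 210 → 530; Band 2 + 130 → 1220; Band 3 − 240 → 4598
Population now: 0–19=530, 20–39=1220, 40+=4598
Total after period 3: 530 + 1220 + 4598 = 6348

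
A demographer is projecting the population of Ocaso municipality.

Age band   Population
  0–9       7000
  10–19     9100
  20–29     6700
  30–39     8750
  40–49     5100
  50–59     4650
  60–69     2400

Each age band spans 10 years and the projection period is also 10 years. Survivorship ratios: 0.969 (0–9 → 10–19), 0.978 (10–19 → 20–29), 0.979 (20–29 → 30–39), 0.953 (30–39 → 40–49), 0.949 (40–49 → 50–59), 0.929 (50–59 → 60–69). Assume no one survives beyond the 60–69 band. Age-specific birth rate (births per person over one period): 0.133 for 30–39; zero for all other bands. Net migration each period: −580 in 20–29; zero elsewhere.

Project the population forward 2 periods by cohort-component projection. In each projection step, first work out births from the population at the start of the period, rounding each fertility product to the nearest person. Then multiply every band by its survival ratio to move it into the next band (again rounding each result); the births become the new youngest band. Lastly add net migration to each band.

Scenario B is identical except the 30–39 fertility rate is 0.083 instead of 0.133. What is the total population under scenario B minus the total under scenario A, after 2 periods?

-753

Period 1:
Births: 8750 * 0.133 = 1164
10–19: 7000 * 0.969 = 6783
20–29: 9100 * 0.978 = 8900
30–39: 6700 * 0.979 = 6559
40–49: 8750 * 0.953 = 8339
50–59: 5100 * 0.949 = 4840
60–69: 4650 * 0.929 = 4320
Net migration: 20–29 − 580 → 8320
Giving 1164 / 6783 / 8320 / 6559 / 8339 / 4840 / 4320.
Period 2:
Births: 6559 * 0.133 = 872
10–19: 1164 * 0.969 = 1128
20–29: 6783 * 0.978 = 6634
30–39: 8320 * 0.979 = 8145
40–49: 6559 * 0.953 = 6251
50–59: 8339 * 0.949 = 7914
60–69: 4840 * 0.929 = 4496
Net migration: 20–29 − 580 → 6054
Giving 872 / 1128 / 6054 / 8145 / 6251 / 7914 / 4496.
Scenario A total after 2 periods: 34860
Scenario B projection —
Period 1:
Births: 8750 * 0.083 = 726
10–19: 7000 * 0.969 = 6783
20–29: 9100 * 0.978 = 8900
30–39: 6700 * 0.979 = 6559
40–49: 8750 * 0.953 = 8339
50–59: 5100 * 0.949 = 4840
60–69: 4650 * 0.929 = 4320
Net migration: 20–29 − 580 → 8320
Giving 726 / 6783 / 8320 / 6559 / 8339 / 4840 / 4320.
Period 2:
Births: 6559 * 0.083 = 544
10–19: 726 * 0.969 = 703
20–29: 6783 * 0.978 = 6634
30–39: 8320 * 0.979 = 8145
40–49: 6559 * 0.953 = 6251
50–59: 8339 * 0.949 = 7914
60–69: 4840 * 0.929 = 4496
Net migration: 20–29 − 580 → 6054
Giving 544 / 703 / 6054 / 8145 / 6251 / 7914 / 4496.
Scenario B total after 2 periods: 34107
Difference B − A = 34107 − 34860 = -753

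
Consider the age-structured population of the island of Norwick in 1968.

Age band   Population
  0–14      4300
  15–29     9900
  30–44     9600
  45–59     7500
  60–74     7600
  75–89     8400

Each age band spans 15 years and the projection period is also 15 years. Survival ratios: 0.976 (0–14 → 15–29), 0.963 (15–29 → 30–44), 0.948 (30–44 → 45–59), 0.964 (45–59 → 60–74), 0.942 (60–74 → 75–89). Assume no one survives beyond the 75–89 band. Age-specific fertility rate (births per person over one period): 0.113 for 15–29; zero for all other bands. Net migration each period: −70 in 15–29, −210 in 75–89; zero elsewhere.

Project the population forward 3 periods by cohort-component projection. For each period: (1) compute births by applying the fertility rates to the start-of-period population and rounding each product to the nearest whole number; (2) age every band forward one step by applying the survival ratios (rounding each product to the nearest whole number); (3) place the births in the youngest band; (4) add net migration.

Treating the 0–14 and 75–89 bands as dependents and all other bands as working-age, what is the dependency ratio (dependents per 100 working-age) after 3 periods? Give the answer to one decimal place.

Call the bands 1 to 6, youngest first.
After projecting period 1:
Births: 9900 × 0.113 = 1119
Band 2: 4300 × 0.976 = 4197
Band 3: 9900 × 0.963 = 9534
Band 4: 9600 × 0.948 = 9101
Band 5: 7500 × 0.964 = 7230
Band 6: 7600 × 0.942 = 7159
Net migration: Band 2 − 70 → 4127; Band 6 − 210 → 6949
End of period: [1119, 4127, 9534, 9101, 7230, 6949]
After projecting period 2:
Births: 4127 × 0.113 = 466
Band 2: 1119 × 0.976 = 1092
Band 3: 4127 × 0.963 = 3974
Band 4: 9534 × 0.948 = 9038
Band 5: 9101 × 0.964 = 8773
Band 6: 7230 × 0.942 = 6811
Net migration: Band 2 − 70 → 1022; Band 6 − 210 → 6601
End of period: [466, 1022, 3974, 9038, 8773, 6601]
After projecting period 3:
Births: 1022 × 0.113 = 115
Band 2: 466 × 0.976 = 455
Band 3: 1022 × 0.963 = 984
Band 4: 3974 × 0.948 = 3767
Band 5: 9038 × 0.964 = 8713
Band 6: 8773 × 0.942 = 8264
Net migration: Band 2 − 70 → 385; Band 6 − 210 → 8054
End of period: [115, 385, 984, 3767, 8713, 8054]
Dependents (band 0–14 + band 75–89) = 115 + 8054 = 8169; working-age = 13849; ratio = 8169/13849 × 100 = 59.0

59.0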